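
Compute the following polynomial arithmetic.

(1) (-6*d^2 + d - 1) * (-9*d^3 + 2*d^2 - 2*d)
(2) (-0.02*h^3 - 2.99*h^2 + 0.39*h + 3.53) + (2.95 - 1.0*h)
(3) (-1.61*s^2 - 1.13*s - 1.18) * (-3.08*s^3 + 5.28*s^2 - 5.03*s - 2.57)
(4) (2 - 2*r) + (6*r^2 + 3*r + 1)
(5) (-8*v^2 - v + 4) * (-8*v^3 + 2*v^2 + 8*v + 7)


(1) = 54*d^5 - 21*d^4 + 23*d^3 - 4*d^2 + 2*d
(2) = -0.02*h^3 - 2.99*h^2 - 0.61*h + 6.48
(3) = 4.9588*s^5 - 5.0204*s^4 + 5.7663*s^3 + 3.5912*s^2 + 8.8395*s + 3.0326
(4) = 6*r^2 + r + 3
(5) = 64*v^5 - 8*v^4 - 98*v^3 - 56*v^2 + 25*v + 28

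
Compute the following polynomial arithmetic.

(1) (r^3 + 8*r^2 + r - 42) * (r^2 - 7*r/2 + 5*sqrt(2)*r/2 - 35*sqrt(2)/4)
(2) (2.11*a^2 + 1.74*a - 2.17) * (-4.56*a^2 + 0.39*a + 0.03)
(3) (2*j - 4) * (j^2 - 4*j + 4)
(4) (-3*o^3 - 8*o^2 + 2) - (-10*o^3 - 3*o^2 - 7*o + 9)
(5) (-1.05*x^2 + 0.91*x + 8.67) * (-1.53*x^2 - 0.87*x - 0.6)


(1) = r^5 + 5*sqrt(2)*r^4/2 + 9*r^4/2 - 27*r^3 + 45*sqrt(2)*r^3/4 - 135*sqrt(2)*r^2/2 - 91*r^2/2 - 455*sqrt(2)*r/4 + 147*r + 735*sqrt(2)/2
(2) = -9.6216*a^4 - 7.1115*a^3 + 10.6371*a^2 - 0.7941*a - 0.0651
(3) = 2*j^3 - 12*j^2 + 24*j - 16
(4) = 7*o^3 - 5*o^2 + 7*o - 7
(5) = 1.6065*x^4 - 0.4788*x^3 - 13.4268*x^2 - 8.0889*x - 5.202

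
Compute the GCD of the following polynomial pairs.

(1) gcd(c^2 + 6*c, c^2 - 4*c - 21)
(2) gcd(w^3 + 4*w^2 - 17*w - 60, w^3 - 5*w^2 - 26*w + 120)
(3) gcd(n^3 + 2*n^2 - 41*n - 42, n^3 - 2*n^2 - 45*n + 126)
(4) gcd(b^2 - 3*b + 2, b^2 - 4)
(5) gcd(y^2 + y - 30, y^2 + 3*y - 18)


(1) = gcd(c*(c + 6), (c - 7)*(c + 3)) = 1
(2) = w^2 + w - 20
(3) = gcd((n - 6)*(n + 1)*(n + 7), (n - 6)*(n - 3)*(n + 7)) = n^2 + n - 42
(4) = b - 2
(5) = y + 6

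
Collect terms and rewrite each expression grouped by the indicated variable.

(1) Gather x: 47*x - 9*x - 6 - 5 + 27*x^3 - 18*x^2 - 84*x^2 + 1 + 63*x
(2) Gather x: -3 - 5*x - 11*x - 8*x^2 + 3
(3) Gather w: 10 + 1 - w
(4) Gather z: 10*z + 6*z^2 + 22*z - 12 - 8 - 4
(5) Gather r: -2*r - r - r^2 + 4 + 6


(1) = 27*x^3 - 102*x^2 + 101*x - 10
(2) = -8*x^2 - 16*x
(3) = 11 - w
(4) = 6*z^2 + 32*z - 24
(5) = -r^2 - 3*r + 10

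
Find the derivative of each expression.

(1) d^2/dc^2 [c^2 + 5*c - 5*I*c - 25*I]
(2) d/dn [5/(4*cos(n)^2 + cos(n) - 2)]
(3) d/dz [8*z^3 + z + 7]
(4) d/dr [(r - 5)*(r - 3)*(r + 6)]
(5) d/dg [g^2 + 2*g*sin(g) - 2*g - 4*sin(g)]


(1) = 2
(2) = 5*(8*cos(n) + 1)*sin(n)/(cos(n) + 2*cos(2*n))^2
(3) = 24*z^2 + 1
(4) = 3*r^2 - 4*r - 33
(5) = 2*g*cos(g) + 2*g + 2*sin(g) - 4*cos(g) - 2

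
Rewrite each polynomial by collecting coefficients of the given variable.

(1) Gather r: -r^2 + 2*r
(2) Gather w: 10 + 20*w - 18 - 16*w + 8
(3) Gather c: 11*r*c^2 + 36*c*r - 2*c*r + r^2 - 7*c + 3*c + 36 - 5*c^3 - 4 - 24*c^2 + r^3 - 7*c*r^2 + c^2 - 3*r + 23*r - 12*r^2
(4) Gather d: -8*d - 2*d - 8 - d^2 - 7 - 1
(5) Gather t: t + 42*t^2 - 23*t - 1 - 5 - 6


(1) = -r^2 + 2*r
(2) = 4*w
(3) = -5*c^3 + c^2*(11*r - 23) + c*(-7*r^2 + 34*r - 4) + r^3 - 11*r^2 + 20*r + 32
(4) = -d^2 - 10*d - 16
(5) = 42*t^2 - 22*t - 12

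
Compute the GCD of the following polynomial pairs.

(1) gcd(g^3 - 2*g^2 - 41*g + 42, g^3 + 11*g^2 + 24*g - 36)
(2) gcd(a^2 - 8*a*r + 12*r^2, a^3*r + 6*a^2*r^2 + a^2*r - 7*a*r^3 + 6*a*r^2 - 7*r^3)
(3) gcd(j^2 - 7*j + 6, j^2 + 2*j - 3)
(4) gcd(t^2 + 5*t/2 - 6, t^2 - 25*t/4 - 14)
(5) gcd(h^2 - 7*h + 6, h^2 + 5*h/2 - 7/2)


(1) = gcd((g - 7)*(g - 1)*(g + 6), (g - 1)*(g + 6)^2) = g^2 + 5*g - 6
(2) = gcd((a - 6*r)*(a - 2*r), (a - r)*(a + 7*r)*(a*r + r)) = 1
(3) = gcd((j - 6)*(j - 1), (j - 1)*(j + 3)) = j - 1
(4) = 1
(5) = gcd((h - 6)*(h - 1), (h - 1)*(h + 7/2)) = h - 1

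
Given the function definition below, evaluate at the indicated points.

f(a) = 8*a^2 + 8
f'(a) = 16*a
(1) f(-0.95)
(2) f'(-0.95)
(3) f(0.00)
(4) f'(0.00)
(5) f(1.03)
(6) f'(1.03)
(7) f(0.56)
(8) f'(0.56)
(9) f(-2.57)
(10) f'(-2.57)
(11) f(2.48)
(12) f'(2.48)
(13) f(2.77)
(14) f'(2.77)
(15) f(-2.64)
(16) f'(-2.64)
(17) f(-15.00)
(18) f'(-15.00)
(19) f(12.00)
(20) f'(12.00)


(1) = 15.22
(2) = -15.20
(3) = 8.00
(4) = 0.00
(5) = 16.49
(6) = 16.48
(7) = 10.51
(8) = 8.96
(9) = 60.84
(10) = -41.12
(11) = 57.20
(12) = 39.68
(13) = 69.38
(14) = 44.32
(15) = 63.76
(16) = -42.24
(17) = 1808.00
(18) = -240.00
(19) = 1160.00
(20) = 192.00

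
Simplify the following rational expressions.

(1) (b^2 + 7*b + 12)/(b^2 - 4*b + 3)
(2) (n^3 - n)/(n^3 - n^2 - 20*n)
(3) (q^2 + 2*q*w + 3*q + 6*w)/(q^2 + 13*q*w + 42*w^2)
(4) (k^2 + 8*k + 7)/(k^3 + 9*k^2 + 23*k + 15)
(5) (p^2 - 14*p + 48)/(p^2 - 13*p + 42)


(1) = (b^2 + 7*b + 12)/(b^2 - 4*b + 3)
(2) = (n^2 - 1)/(n^2 - n - 20)
(3) = (q^2 + 2*q*w + 3*q + 6*w)/(q^2 + 13*q*w + 42*w^2)
(4) = (k + 7)/(k^2 + 8*k + 15)
(5) = (p - 8)/(p - 7)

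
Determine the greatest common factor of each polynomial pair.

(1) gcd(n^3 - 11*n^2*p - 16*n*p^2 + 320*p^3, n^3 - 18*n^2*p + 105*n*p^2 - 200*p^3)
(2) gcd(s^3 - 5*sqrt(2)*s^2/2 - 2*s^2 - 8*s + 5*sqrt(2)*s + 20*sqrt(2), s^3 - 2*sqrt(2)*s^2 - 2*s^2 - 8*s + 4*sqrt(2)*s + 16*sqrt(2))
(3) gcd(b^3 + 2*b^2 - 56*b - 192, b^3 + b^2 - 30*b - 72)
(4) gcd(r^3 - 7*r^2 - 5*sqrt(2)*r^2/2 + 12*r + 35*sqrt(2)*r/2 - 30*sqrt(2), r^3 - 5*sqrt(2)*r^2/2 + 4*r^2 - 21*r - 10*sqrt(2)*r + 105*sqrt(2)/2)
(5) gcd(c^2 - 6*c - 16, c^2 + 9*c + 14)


(1) = gcd((n - 8*p)^2*(n + 5*p), (n - 8*p)*(n - 5*p)^2) = -n + 8*p
(2) = s^2 - 2*s - 8
(3) = gcd((b - 8)*(b + 4)*(b + 6), (b - 6)*(b + 3)*(b + 4)) = b + 4
(4) = r^2 + r*(-5*sqrt(2)/2 - 3) + 15*sqrt(2)/2
(5) = c + 2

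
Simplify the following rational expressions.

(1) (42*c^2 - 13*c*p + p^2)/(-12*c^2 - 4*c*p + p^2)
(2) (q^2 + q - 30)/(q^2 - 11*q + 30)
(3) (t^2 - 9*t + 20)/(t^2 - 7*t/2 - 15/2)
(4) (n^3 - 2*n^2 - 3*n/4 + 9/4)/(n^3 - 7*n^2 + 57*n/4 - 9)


(1) = (-7*c + p)/(2*c + p)
(2) = (q + 6)/(q - 6)
(3) = (2*t - 8)/(2*t + 3)
(4) = (n + 1)/(n - 4)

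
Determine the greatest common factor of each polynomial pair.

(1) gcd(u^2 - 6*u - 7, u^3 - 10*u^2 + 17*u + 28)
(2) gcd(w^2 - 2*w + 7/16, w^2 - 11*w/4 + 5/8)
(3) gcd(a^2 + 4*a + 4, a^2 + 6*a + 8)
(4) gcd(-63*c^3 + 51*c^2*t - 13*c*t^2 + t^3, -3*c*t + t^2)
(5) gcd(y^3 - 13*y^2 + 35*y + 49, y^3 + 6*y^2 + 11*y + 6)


(1) = gcd((u - 7)*(u + 1), (u - 7)*(u - 4)*(u + 1)) = u^2 - 6*u - 7
(2) = w - 1/4
(3) = a + 2
(4) = -3*c + t
(5) = y + 1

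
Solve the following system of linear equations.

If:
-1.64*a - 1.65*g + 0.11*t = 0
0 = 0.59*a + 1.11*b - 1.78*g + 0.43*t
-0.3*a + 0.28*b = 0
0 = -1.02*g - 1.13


Then:
a = 0.63
b = 0.68
g = -1.11
t = -7.20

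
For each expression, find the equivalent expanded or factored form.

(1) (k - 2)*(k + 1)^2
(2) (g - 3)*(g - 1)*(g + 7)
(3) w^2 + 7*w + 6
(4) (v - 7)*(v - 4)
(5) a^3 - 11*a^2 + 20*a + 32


(1) = k^3 - 3*k - 2
(2) = g^3 + 3*g^2 - 25*g + 21
(3) = (w + 1)*(w + 6)
(4) = v^2 - 11*v + 28
(5) = (a - 8)*(a - 4)*(a + 1)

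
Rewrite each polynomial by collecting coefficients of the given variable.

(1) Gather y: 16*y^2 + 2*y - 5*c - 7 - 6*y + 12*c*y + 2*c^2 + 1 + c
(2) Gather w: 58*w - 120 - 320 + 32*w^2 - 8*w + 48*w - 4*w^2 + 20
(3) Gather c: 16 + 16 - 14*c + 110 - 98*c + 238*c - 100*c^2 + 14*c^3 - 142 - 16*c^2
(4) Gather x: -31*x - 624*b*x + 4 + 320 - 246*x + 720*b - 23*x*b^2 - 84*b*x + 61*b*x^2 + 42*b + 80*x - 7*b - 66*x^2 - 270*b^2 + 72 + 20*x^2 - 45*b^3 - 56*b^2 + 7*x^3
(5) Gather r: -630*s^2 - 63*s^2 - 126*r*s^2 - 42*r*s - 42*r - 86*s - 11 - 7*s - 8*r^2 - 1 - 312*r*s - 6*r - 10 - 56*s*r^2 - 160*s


(1) = 2*c^2 - 4*c + 16*y^2 + y*(12*c - 4) - 6
(2) = 28*w^2 + 98*w - 420
(3) = 14*c^3 - 116*c^2 + 126*c
(4) = -45*b^3 - 326*b^2 + 755*b + 7*x^3 + x^2*(61*b - 46) + x*(-23*b^2 - 708*b - 197) + 396
(5) = r^2*(-56*s - 8) + r*(-126*s^2 - 354*s - 48) - 693*s^2 - 253*s - 22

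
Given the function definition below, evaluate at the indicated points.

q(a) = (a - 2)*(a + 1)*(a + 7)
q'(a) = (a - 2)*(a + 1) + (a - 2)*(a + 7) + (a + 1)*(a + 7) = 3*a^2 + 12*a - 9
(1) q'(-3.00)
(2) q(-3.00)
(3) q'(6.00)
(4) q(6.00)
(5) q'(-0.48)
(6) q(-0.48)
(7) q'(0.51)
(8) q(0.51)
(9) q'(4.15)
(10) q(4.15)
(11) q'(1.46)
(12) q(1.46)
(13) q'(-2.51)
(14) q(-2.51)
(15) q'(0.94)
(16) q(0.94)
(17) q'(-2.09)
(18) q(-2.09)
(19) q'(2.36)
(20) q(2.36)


(1) = -18.00
(2) = 40.00
(3) = 171.00
(4) = 364.00
(5) = -14.07
(6) = -8.41
(7) = -2.10
(8) = -16.90
(9) = 92.47
(10) = 123.46
(11) = 14.91
(12) = -11.24
(13) = -20.22
(14) = 30.58
(15) = 4.93
(16) = -16.33
(17) = -20.98
(18) = 21.89
(19) = 36.03
(20) = 11.32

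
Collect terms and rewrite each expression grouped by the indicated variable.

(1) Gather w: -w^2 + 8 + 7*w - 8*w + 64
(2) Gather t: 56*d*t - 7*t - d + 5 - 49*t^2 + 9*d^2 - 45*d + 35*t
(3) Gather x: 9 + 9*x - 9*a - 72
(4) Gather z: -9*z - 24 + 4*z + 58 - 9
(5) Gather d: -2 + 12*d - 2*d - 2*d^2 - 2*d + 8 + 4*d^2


(1) = -w^2 - w + 72
(2) = 9*d^2 - 46*d - 49*t^2 + t*(56*d + 28) + 5
(3) = -9*a + 9*x - 63
(4) = 25 - 5*z
(5) = 2*d^2 + 8*d + 6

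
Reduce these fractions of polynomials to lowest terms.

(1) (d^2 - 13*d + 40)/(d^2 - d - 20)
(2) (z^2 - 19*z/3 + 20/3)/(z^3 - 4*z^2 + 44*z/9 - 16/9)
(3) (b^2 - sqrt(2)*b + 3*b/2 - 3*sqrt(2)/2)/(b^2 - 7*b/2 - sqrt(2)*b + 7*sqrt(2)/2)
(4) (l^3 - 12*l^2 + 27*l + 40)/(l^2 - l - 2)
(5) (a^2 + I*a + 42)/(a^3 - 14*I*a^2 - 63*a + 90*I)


(1) = (d - 8)/(d + 4)
(2) = (3*z - 15)/(3*z^2 - 8*z + 4)
(3) = (4*b + 6)/(4*b - 14)
(4) = (l^2 - 13*l + 40)/(l - 2)
(5) = (a + 7*I)/(a^2 - 8*I*a - 15)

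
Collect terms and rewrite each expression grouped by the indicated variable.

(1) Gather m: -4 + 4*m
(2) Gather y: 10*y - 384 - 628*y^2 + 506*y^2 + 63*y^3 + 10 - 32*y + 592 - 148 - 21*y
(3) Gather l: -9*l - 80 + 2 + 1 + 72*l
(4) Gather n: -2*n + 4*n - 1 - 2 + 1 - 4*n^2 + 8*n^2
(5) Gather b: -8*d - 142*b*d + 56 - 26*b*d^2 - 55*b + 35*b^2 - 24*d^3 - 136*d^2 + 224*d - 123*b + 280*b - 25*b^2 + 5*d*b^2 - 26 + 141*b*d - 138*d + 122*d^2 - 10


(1) = 4*m - 4
(2) = 63*y^3 - 122*y^2 - 43*y + 70
(3) = 63*l - 77
(4) = 4*n^2 + 2*n - 2
(5) = b^2*(5*d + 10) + b*(-26*d^2 - d + 102) - 24*d^3 - 14*d^2 + 78*d + 20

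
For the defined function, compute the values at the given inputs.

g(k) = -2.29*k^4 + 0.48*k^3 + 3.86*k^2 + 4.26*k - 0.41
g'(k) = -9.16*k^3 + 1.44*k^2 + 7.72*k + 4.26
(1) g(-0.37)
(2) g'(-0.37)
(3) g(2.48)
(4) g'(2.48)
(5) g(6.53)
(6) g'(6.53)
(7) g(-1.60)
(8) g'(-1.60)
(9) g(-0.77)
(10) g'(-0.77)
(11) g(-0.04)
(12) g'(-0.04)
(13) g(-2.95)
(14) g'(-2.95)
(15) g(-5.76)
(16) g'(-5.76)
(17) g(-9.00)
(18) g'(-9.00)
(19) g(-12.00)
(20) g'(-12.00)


(1) = -1.52
(2) = 2.06
(3) = -45.41
(4) = -107.46
(5) = -3838.13
(6) = -2434.48
(7) = -14.32
(8) = 33.11
(9) = -2.43
(10) = 3.35
(11) = -0.57
(12) = 3.95
(13) = -165.14
(14) = 229.18
(15) = -2509.34
(16) = 1758.07
(17) = -15100.70
(18) = 6729.06
(19) = -47810.57
(20) = 15947.46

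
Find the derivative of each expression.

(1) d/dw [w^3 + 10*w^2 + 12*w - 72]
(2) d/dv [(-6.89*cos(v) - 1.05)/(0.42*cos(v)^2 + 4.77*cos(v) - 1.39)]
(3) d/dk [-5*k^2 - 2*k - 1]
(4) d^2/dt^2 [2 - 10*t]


(1) = 3*w^2 + 20*w + 12
(2) = (2.8938*sin(v)^2 - 0.882*cos(v) - 17.4794)*sin(v)/(0.42*cos(v)^2 + 4.77*cos(v) - 1.39)^2
(3) = -10*k - 2
(4) = 0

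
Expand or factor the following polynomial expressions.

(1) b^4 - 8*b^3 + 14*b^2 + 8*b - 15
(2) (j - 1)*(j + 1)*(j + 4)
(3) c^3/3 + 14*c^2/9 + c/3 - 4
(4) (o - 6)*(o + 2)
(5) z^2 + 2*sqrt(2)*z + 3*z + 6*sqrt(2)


(1) = (b - 5)*(b - 3)*(b - 1)*(b + 1)
(2) = j^3 + 4*j^2 - j - 4
(3) = (c/3 + 1)*(c - 4/3)*(c + 3)
(4) = o^2 - 4*o - 12
(5) = (z + 3)*(z + 2*sqrt(2))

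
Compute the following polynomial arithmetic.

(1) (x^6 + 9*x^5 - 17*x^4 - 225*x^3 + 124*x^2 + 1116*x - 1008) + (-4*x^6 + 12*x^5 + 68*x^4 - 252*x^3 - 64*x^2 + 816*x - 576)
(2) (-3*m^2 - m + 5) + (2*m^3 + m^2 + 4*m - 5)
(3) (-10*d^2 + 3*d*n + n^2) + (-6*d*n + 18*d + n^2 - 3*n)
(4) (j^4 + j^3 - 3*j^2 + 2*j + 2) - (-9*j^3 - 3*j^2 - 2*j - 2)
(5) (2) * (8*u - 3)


(1) = -3*x^6 + 21*x^5 + 51*x^4 - 477*x^3 + 60*x^2 + 1932*x - 1584
(2) = 2*m^3 - 2*m^2 + 3*m
(3) = -10*d^2 - 3*d*n + 18*d + 2*n^2 - 3*n
(4) = j^4 + 10*j^3 + 4*j + 4
(5) = 16*u - 6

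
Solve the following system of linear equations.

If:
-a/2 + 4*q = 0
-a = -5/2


Then:
a = 5/2
q = 5/16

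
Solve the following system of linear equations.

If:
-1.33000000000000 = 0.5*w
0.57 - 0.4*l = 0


Then:
l = 1.42
w = -2.66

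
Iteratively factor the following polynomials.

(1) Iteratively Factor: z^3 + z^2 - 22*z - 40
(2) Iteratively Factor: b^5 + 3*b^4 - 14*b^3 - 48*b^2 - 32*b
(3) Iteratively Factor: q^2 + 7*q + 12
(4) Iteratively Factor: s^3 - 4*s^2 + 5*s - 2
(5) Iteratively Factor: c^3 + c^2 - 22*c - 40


(1) = (z + 4)*(z^2 - 3*z - 10) = (z + 2)*(z + 4)*(z - 5)
(2) = (b + 4)*(b^4 - b^3 - 10*b^2 - 8*b) = (b - 4)*(b + 4)*(b^3 + 3*b^2 + 2*b) = (b - 4)*(b + 2)*(b + 4)*(b^2 + b) = (b - 4)*(b + 1)*(b + 2)*(b + 4)*(b)
(3) = (q + 4)*(q + 3)
(4) = (s - 2)*(s^2 - 2*s + 1) = (s - 2)*(s - 1)*(s - 1)
(5) = (c + 4)*(c^2 - 3*c - 10) = (c - 5)*(c + 4)*(c + 2)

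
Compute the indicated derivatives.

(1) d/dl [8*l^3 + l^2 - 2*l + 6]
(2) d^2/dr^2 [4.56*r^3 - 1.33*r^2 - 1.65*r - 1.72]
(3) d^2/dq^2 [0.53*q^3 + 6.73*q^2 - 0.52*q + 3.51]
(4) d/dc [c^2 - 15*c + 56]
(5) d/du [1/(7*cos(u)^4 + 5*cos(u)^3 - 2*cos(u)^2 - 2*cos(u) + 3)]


(1) = 24*l^2 + 2*l - 2
(2) = 27.36*r - 2.66
(3) = 3.18*q + 13.46
(4) = 2*c - 15
(5) = (28*cos(u)^3 + 15*cos(u)^2 - 4*cos(u) - 2)*sin(u)/(7*cos(u)^4 + 5*cos(u)^3 - 2*cos(u)^2 - 2*cos(u) + 3)^2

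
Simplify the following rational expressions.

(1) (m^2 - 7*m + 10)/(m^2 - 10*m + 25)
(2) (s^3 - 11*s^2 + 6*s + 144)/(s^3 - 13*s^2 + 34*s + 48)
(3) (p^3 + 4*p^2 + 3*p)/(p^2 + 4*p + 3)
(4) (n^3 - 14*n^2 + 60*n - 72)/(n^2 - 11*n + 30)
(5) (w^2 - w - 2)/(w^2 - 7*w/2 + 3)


(1) = (m - 2)/(m - 5)
(2) = (s + 3)/(s + 1)
(3) = p
(4) = (n^2 - 8*n + 12)/(n - 5)
(5) = (2*w + 2)/(2*w - 3)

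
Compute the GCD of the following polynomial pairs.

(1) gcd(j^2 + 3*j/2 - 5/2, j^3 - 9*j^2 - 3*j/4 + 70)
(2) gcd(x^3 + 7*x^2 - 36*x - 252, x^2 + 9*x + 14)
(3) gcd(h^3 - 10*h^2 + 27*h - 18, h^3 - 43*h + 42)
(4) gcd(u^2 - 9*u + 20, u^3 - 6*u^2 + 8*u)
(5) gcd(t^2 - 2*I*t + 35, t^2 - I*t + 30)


(1) = gcd((j - 1)*(j + 5/2), (j - 8)*(j - 7/2)*(j + 5/2)) = j + 5/2
(2) = gcd((x - 6)*(x + 6)*(x + 7), (x + 2)*(x + 7)) = x + 7
(3) = gcd((h - 6)*(h - 3)*(h - 1), (h - 6)*(h - 1)*(h + 7)) = h^2 - 7*h + 6
(4) = gcd((u - 5)*(u - 4), u*(u - 4)*(u - 2)) = u - 4
(5) = t + 5*I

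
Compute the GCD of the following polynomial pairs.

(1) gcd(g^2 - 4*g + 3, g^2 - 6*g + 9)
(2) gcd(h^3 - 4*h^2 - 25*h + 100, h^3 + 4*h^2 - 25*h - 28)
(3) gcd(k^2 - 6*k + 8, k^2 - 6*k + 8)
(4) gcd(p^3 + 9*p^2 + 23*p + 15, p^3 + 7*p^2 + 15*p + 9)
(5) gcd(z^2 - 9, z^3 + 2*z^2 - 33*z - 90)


(1) = g - 3
(2) = h - 4
(3) = gcd((k - 4)*(k - 2), (k - 4)*(k - 2)) = k^2 - 6*k + 8
(4) = p^2 + 4*p + 3
(5) = gcd((z - 3)*(z + 3), (z - 6)*(z + 3)*(z + 5)) = z + 3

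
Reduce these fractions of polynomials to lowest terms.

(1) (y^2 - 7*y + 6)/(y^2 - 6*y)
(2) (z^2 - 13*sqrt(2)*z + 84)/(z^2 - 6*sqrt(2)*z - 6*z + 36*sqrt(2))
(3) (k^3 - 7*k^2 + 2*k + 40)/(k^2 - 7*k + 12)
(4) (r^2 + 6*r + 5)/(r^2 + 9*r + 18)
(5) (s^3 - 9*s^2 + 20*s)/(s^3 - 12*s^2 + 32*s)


(1) = (y - 1)/y
(2) = (z - 7*sqrt(2))/(z - 6)
(3) = (k^2 - 3*k - 10)/(k - 3)
(4) = (r^2 + 6*r + 5)/(r^2 + 9*r + 18)
(5) = (s - 5)/(s - 8)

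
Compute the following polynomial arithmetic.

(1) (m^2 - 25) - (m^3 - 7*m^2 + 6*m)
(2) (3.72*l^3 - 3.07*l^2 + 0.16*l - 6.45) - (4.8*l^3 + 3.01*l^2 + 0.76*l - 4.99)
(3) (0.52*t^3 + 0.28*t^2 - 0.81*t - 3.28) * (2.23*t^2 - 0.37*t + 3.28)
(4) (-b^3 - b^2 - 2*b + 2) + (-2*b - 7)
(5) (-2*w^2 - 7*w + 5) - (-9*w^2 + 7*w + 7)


(1) = -m^3 + 8*m^2 - 6*m - 25
(2) = -1.08*l^3 - 6.08*l^2 - 0.6*l - 1.46
(3) = 1.1596*t^5 + 0.432*t^4 - 0.2043*t^3 - 6.0963*t^2 - 1.4432*t - 10.7584
(4) = -b^3 - b^2 - 4*b - 5
(5) = 7*w^2 - 14*w - 2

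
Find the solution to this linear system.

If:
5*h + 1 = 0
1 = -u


Then:
h = -1/5
u = -1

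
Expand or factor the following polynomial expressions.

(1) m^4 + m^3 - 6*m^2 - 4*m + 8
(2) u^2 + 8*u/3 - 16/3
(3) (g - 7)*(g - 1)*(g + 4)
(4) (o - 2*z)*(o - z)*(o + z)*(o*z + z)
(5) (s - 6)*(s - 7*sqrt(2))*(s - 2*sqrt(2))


(1) = (m - 2)*(m - 1)*(m + 2)^2
(2) = (u - 4/3)*(u + 4)
(3) = g^3 - 4*g^2 - 25*g + 28
(4) = o^4*z - 2*o^3*z^2 + o^3*z - o^2*z^3 - 2*o^2*z^2 + 2*o*z^4 - o*z^3 + 2*z^4
(5) = s^3 - 9*sqrt(2)*s^2 - 6*s^2 + 28*s + 54*sqrt(2)*s - 168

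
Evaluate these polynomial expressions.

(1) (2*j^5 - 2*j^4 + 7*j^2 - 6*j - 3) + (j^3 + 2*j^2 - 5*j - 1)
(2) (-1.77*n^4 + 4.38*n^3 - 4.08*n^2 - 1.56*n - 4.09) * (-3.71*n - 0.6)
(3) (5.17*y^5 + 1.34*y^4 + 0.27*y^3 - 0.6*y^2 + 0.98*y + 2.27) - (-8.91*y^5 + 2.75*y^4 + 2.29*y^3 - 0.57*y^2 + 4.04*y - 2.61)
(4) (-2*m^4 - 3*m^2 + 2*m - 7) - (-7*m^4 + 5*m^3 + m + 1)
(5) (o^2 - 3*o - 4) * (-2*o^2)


(1) = 2*j^5 - 2*j^4 + j^3 + 9*j^2 - 11*j - 4
(2) = 6.5667*n^5 - 15.1878*n^4 + 12.5088*n^3 + 8.2356*n^2 + 16.1099*n + 2.454
(3) = 14.08*y^5 - 1.41*y^4 - 2.02*y^3 - 0.03*y^2 - 3.06*y + 4.88
(4) = 5*m^4 - 5*m^3 - 3*m^2 + m - 8
(5) = -2*o^4 + 6*o^3 + 8*o^2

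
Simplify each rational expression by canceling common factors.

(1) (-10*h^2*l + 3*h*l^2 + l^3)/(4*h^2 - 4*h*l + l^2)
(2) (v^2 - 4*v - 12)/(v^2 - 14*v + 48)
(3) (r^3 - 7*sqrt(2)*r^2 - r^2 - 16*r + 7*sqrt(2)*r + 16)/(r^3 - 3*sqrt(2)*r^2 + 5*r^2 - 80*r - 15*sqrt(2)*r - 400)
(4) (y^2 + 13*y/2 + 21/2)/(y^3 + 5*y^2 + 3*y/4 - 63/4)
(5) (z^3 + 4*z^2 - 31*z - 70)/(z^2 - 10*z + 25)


(1) = (-5*h*l - l^2)/(2*h - l)
(2) = (v + 2)/(v - 8)
(3) = (r^2 + r*(-1 + sqrt(2)) - sqrt(2))/(r^2 + r*(5 + 5*sqrt(2)) + 25*sqrt(2))
(4) = 2/(2*y - 3)
(5) = (z^2 + 9*z + 14)/(z - 5)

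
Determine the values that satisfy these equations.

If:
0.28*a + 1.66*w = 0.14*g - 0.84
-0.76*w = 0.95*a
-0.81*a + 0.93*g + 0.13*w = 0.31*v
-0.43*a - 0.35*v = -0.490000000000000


Then:
a = 0.41
g = 0.73
v = 0.89
w = -0.51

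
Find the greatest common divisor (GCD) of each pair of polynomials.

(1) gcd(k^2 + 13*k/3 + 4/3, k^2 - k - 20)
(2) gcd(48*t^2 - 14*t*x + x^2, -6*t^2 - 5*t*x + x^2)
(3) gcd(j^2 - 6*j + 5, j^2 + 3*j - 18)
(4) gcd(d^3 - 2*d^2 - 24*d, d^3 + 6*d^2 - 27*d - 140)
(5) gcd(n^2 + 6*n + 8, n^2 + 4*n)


(1) = k + 4
(2) = gcd((-8*t + x)*(-6*t + x), (-6*t + x)*(t + x)) = -6*t + x
(3) = 1
(4) = d + 4
(5) = gcd((n + 2)*(n + 4), n*(n + 4)) = n + 4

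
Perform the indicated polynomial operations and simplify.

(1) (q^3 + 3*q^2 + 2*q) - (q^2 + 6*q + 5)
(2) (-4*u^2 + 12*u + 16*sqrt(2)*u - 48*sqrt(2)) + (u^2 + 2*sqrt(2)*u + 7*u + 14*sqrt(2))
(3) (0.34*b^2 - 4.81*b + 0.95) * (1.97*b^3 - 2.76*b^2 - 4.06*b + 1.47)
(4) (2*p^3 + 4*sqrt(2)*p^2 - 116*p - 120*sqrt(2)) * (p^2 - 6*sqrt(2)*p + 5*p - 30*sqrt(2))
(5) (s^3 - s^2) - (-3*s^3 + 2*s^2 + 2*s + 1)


(1) = q^3 + 2*q^2 - 4*q - 5
(2) = -3*u^2 + 19*u + 18*sqrt(2)*u - 34*sqrt(2)
(3) = 0.6698*b^5 - 10.4141*b^4 + 13.7667*b^3 + 17.4064*b^2 - 10.9277*b + 1.3965
(4) = 2*p^5 - 8*sqrt(2)*p^4 + 10*p^4 - 164*p^3 - 40*sqrt(2)*p^3 - 820*p^2 + 576*sqrt(2)*p^2 + 1440*p + 2880*sqrt(2)*p + 7200
(5) = 4*s^3 - 3*s^2 - 2*s - 1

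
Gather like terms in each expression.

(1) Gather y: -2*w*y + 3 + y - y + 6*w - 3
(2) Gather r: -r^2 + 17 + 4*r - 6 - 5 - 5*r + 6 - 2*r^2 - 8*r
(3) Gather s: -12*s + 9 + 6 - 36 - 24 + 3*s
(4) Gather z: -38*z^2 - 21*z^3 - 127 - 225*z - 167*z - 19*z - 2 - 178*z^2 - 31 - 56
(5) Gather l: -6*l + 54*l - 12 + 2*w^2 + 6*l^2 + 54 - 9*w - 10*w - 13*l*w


(1) = -2*w*y + 6*w
(2) = -3*r^2 - 9*r + 12
(3) = -9*s - 45
(4) = -21*z^3 - 216*z^2 - 411*z - 216
(5) = 6*l^2 + l*(48 - 13*w) + 2*w^2 - 19*w + 42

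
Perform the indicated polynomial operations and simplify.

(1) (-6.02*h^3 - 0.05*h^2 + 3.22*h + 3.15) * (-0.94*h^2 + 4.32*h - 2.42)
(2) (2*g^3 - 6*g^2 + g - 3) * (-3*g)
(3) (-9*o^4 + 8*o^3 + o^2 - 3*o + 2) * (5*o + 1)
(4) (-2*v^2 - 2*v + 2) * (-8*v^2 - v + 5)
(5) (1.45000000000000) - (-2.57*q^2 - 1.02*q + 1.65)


(1) = 5.6588*h^5 - 25.9594*h^4 + 11.3256*h^3 + 11.0704*h^2 + 5.8156*h - 7.623
(2) = -6*g^4 + 18*g^3 - 3*g^2 + 9*g
(3) = -45*o^5 + 31*o^4 + 13*o^3 - 14*o^2 + 7*o + 2
(4) = 16*v^4 + 18*v^3 - 24*v^2 - 12*v + 10
(5) = 2.57*q^2 + 1.02*q - 0.2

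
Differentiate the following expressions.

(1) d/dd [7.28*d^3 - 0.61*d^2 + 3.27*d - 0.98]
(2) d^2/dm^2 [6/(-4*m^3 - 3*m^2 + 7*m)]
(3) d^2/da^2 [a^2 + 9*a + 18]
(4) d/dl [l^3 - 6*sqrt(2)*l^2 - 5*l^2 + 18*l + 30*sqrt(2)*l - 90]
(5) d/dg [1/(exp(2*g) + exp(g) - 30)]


(1) = 21.84*d^2 - 1.22*d + 3.27
(2) = 12*(3*m*(4*m + 1)*(4*m^2 + 3*m - 7) - (12*m^2 + 6*m - 7)^2)/(m^3*(4*m^2 + 3*m - 7)^3)
(3) = 2
(4) = 3*l^2 - 12*sqrt(2)*l - 10*l + 18 + 30*sqrt(2)
(5) = (-2*exp(g) - 1)*exp(g)/(exp(2*g) + exp(g) - 30)^2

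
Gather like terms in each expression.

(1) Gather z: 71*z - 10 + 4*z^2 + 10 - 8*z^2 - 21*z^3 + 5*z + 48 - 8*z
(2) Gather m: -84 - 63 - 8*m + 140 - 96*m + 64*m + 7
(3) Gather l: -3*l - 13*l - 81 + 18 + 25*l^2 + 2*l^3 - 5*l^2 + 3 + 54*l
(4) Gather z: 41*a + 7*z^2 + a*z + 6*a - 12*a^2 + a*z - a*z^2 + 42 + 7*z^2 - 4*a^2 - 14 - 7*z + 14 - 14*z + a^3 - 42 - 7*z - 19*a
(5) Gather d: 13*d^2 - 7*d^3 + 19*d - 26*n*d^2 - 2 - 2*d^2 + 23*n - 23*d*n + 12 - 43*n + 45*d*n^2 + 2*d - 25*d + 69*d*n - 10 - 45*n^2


(1) = -21*z^3 - 4*z^2 + 68*z + 48
(2) = -40*m
(3) = 2*l^3 + 20*l^2 + 38*l - 60
(4) = a^3 - 16*a^2 + 28*a + z^2*(14 - a) + z*(2*a - 28)
(5) = -7*d^3 + d^2*(11 - 26*n) + d*(45*n^2 + 46*n - 4) - 45*n^2 - 20*n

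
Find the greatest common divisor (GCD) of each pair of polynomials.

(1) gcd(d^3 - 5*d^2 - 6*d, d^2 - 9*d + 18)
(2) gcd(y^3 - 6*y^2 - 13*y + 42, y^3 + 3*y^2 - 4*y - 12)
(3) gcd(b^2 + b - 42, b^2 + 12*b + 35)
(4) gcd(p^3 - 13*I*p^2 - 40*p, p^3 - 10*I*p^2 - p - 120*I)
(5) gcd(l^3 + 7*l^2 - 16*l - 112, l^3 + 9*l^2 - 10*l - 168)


(1) = d - 6
(2) = gcd((y - 7)*(y - 2)*(y + 3), (y - 2)*(y + 2)*(y + 3)) = y^2 + y - 6
(3) = gcd((b - 6)*(b + 7), (b + 5)*(b + 7)) = b + 7
(4) = p^2 - 13*I*p - 40
(5) = gcd((l - 4)*(l + 4)*(l + 7), (l - 4)*(l + 6)*(l + 7)) = l^2 + 3*l - 28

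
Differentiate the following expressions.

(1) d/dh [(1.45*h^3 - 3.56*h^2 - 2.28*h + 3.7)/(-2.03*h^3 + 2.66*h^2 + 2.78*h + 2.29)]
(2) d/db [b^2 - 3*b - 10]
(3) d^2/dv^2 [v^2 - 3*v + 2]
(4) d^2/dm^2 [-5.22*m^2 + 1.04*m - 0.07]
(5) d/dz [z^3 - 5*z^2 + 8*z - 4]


(1) = (-3.3698*h^4 - 1.1948*h^3 + 28.6625*h^2 - 35.9888*h - 15.5072)/(4.1209*h^6 - 10.7996*h^5 - 4.2112*h^4 + 5.4922*h^3 + 19.9112*h^2 + 12.7324*h + 5.2441)
(2) = 2*b - 3
(3) = 2
(4) = -10.4400000000000
(5) = 3*z^2 - 10*z + 8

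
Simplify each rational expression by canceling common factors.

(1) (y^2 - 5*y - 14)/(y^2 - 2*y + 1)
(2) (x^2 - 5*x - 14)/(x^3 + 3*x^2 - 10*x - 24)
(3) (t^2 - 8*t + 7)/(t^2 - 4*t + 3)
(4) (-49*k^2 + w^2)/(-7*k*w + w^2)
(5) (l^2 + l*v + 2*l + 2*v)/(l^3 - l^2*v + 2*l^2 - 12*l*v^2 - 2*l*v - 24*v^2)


(1) = (y^2 - 5*y - 14)/(y^2 - 2*y + 1)
(2) = (x - 7)/(x^2 + x - 12)
(3) = (t - 7)/(t - 3)
(4) = (7*k + w)/w
(5) = (-l - v)/(-l^2 + l*v + 12*v^2)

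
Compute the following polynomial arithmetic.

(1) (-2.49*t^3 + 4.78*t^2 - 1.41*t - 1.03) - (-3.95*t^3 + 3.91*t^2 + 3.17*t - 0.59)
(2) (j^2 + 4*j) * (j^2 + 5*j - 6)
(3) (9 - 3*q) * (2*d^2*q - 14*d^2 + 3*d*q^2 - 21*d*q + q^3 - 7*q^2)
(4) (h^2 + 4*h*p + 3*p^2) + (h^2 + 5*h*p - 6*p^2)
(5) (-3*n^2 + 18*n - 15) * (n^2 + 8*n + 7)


(1) = 1.46*t^3 + 0.87*t^2 - 4.58*t - 0.44
(2) = j^4 + 9*j^3 + 14*j^2 - 24*j
(3) = -6*d^2*q^2 + 60*d^2*q - 126*d^2 - 9*d*q^3 + 90*d*q^2 - 189*d*q - 3*q^4 + 30*q^3 - 63*q^2
(4) = 2*h^2 + 9*h*p - 3*p^2
(5) = -3*n^4 - 6*n^3 + 108*n^2 + 6*n - 105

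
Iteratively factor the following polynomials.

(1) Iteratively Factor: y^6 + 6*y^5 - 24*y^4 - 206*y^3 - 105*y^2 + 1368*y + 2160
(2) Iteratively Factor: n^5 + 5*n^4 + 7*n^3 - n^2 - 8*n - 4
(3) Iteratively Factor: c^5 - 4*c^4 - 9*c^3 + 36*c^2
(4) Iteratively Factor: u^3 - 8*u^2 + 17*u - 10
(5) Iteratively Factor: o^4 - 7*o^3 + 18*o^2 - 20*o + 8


(1) = (y + 3)*(y^5 + 3*y^4 - 33*y^3 - 107*y^2 + 216*y + 720) = (y + 3)*(y + 4)*(y^4 - y^3 - 29*y^2 + 9*y + 180) = (y + 3)^2*(y + 4)*(y^3 - 4*y^2 - 17*y + 60) = (y - 5)*(y + 3)^2*(y + 4)*(y^2 + y - 12) = (y - 5)*(y + 3)^2*(y + 4)^2*(y - 3)
(2) = (n + 2)*(n^4 + 3*n^3 + n^2 - 3*n - 2) = (n + 1)*(n + 2)*(n^3 + 2*n^2 - n - 2) = (n + 1)^2*(n + 2)*(n^2 + n - 2) = (n - 1)*(n + 1)^2*(n + 2)*(n + 2)
(3) = (c + 3)*(c^4 - 7*c^3 + 12*c^2) = (c - 3)*(c + 3)*(c^3 - 4*c^2) = c*(c - 3)*(c + 3)*(c^2 - 4*c) = c*(c - 4)*(c - 3)*(c + 3)*(c)
(4) = (u - 1)*(u^2 - 7*u + 10) = (u - 2)*(u - 1)*(u - 5)
(5) = (o - 1)*(o^3 - 6*o^2 + 12*o - 8) = (o - 2)*(o - 1)*(o^2 - 4*o + 4) = (o - 2)^2*(o - 1)*(o - 2)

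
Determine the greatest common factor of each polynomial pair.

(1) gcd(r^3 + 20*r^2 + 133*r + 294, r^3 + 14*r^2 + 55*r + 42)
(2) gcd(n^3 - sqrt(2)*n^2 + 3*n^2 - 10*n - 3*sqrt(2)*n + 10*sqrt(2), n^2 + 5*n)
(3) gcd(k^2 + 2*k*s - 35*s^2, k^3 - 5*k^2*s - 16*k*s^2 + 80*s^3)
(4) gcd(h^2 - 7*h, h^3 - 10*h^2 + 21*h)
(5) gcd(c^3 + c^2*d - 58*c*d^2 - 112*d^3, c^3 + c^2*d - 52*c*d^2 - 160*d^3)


(1) = gcd((r + 6)*(r + 7)^2, (r + 1)*(r + 6)*(r + 7)) = r^2 + 13*r + 42
(2) = gcd((n - 2)*(n + 5)*(n - sqrt(2)), n*(n + 5)) = n + 5
(3) = gcd((k - 5*s)*(k + 7*s), (k - 5*s)*(k - 4*s)*(k + 4*s)) = -k + 5*s
(4) = gcd(h*(h - 7), h*(h - 7)*(h - 3)) = h^2 - 7*h
(5) = gcd((c - 8*d)*(c + 2*d)*(c + 7*d), (c - 8*d)*(c + 4*d)*(c + 5*d)) = c - 8*d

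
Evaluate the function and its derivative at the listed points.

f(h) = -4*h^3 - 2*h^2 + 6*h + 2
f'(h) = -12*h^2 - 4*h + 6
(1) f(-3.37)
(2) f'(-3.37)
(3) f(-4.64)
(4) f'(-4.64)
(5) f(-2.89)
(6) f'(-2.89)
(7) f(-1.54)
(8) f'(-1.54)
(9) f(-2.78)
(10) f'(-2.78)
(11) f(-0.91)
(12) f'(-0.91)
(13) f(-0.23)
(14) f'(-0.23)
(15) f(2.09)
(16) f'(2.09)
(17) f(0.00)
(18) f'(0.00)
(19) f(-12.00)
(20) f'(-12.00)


(1) = 112.16
(2) = -116.80
(3) = 330.69
(4) = -233.80
(5) = 64.51
(6) = -82.67
(7) = 2.63
(8) = -16.30
(9) = 55.80
(10) = -75.62
(11) = -2.10
(12) = -0.30
(13) = 0.56
(14) = 6.29
(15) = -30.71
(16) = -54.78
(17) = 2.00
(18) = 6.00
(19) = 6554.00
(20) = -1674.00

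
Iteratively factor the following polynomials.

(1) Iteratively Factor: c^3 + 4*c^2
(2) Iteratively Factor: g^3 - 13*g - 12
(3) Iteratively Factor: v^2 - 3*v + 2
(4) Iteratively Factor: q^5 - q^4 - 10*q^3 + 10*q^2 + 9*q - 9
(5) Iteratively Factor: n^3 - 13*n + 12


(1) = (c + 4)*(c^2) = c*(c + 4)*(c)
(2) = (g + 3)*(g^2 - 3*g - 4) = (g - 4)*(g + 3)*(g + 1)
(3) = (v - 1)*(v - 2)
(4) = (q - 3)*(q^4 + 2*q^3 - 4*q^2 - 2*q + 3) = (q - 3)*(q - 1)*(q^3 + 3*q^2 - q - 3) = (q - 3)*(q - 1)*(q + 3)*(q^2 - 1) = (q - 3)*(q - 1)*(q + 1)*(q + 3)*(q - 1)
(5) = (n - 1)*(n^2 + n - 12) = (n - 3)*(n - 1)*(n + 4)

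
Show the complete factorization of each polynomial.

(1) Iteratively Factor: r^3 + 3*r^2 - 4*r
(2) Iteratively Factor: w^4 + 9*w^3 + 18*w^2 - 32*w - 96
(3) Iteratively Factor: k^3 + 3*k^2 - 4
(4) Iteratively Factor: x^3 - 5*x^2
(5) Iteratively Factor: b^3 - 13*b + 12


(1) = (r + 4)*(r^2 - r) = (r - 1)*(r + 4)*(r)
(2) = (w + 4)*(w^3 + 5*w^2 - 2*w - 24) = (w + 4)^2*(w^2 + w - 6) = (w + 3)*(w + 4)^2*(w - 2)
(3) = (k + 2)*(k^2 + k - 2) = (k + 2)^2*(k - 1)
(4) = (x)*(x^2 - 5*x) = x^2*(x - 5)
(5) = (b - 1)*(b^2 + b - 12) = (b - 1)*(b + 4)*(b - 3)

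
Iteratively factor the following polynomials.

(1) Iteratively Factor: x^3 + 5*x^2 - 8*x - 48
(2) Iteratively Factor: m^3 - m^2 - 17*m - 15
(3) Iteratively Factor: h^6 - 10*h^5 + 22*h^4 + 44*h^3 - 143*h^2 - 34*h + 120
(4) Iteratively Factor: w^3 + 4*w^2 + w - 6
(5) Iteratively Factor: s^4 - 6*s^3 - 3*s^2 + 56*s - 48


(1) = (x - 3)*(x^2 + 8*x + 16) = (x - 3)*(x + 4)*(x + 4)
(2) = (m + 1)*(m^2 - 2*m - 15) = (m - 5)*(m + 1)*(m + 3)
(3) = (h - 4)*(h^5 - 6*h^4 - 2*h^3 + 36*h^2 + h - 30) = (h - 4)*(h - 3)*(h^4 - 3*h^3 - 11*h^2 + 3*h + 10) = (h - 4)*(h - 3)*(h + 1)*(h^3 - 4*h^2 - 7*h + 10) = (h - 4)*(h - 3)*(h + 1)*(h + 2)*(h^2 - 6*h + 5) = (h - 4)*(h - 3)*(h - 1)*(h + 1)*(h + 2)*(h - 5)
(4) = (w - 1)*(w^2 + 5*w + 6) = (w - 1)*(w + 2)*(w + 3)
(5) = (s + 3)*(s^3 - 9*s^2 + 24*s - 16) = (s - 1)*(s + 3)*(s^2 - 8*s + 16) = (s - 4)*(s - 1)*(s + 3)*(s - 4)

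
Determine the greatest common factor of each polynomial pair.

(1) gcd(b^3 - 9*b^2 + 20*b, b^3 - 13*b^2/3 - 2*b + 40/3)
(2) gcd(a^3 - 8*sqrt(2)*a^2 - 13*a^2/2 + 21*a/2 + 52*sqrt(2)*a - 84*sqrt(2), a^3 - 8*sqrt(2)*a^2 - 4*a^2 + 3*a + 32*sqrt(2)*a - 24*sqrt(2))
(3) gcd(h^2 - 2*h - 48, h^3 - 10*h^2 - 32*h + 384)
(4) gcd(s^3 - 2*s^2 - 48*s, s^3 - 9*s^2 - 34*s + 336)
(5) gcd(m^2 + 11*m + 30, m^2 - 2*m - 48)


(1) = b - 4
(2) = gcd((a - 7/2)*(a - 3)*(a - 8*sqrt(2)), (a - 3)*(a - 1)*(a - 8*sqrt(2))) = a^2 + a*(-8*sqrt(2) - 3) + 24*sqrt(2)
(3) = gcd((h - 8)*(h + 6), (h - 8)^2*(h + 6)) = h^2 - 2*h - 48
(4) = gcd(s*(s - 8)*(s + 6), (s - 8)*(s - 7)*(s + 6)) = s^2 - 2*s - 48
(5) = m + 6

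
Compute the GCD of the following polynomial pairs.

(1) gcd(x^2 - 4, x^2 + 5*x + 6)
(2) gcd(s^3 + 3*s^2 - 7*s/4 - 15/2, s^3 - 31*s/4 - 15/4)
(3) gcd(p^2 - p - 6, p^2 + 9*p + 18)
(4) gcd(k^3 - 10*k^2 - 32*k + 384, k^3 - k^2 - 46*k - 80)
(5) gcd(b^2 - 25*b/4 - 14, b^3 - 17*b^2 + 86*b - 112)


(1) = gcd((x - 2)*(x + 2), (x + 2)*(x + 3)) = x + 2
(2) = s + 5/2
(3) = gcd((p - 3)*(p + 2), (p + 3)*(p + 6)) = 1
(4) = k - 8
(5) = gcd((b - 8)*(b + 7/4), (b - 8)*(b - 7)*(b - 2)) = b - 8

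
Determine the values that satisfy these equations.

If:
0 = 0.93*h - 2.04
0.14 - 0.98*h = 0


Then:
No Solution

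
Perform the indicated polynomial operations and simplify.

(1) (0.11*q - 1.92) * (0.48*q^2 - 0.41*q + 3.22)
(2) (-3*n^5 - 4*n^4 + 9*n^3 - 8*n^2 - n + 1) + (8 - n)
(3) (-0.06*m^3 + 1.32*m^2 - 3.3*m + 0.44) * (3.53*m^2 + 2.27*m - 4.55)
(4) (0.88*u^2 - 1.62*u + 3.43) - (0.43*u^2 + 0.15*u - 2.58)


(1) = 0.0528*q^3 - 0.9667*q^2 + 1.1414*q - 6.1824
(2) = -3*n^5 - 4*n^4 + 9*n^3 - 8*n^2 - 2*n + 9
(3) = -0.2118*m^5 + 4.5234*m^4 - 8.3796*m^3 - 11.9438*m^2 + 16.0138*m - 2.002
(4) = 0.45*u^2 - 1.77*u + 6.01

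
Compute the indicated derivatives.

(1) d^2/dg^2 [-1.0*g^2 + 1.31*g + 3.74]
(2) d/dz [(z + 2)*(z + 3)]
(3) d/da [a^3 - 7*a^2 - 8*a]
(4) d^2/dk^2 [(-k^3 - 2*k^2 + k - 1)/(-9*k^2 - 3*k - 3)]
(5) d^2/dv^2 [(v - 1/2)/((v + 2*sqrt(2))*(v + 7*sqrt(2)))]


(1) = -2.00000000000000
(2) = 2*z + 5
(3) = 3*a^2 - 14*a - 8
(4) = 2*(-17*k^3 + 12*k^2 + 21*k + 1)/(3*(27*k^6 + 27*k^5 + 36*k^4 + 19*k^3 + 12*k^2 + 3*k + 1))
(5) = (2*v^3 - 3*v^2 - 168*v - 27*sqrt(2)*v - 504*sqrt(2) - 134)/(v^6 + 27*sqrt(2)*v^5 + 570*v^4 + 2970*sqrt(2)*v^3 + 15960*v^2 + 21168*sqrt(2)*v + 21952)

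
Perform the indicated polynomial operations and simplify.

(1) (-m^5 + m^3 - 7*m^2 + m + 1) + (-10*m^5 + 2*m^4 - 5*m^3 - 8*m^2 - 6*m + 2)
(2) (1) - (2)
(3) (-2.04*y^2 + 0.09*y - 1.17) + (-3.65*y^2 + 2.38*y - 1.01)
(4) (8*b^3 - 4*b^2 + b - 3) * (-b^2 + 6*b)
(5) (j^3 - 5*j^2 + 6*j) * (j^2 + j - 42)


(1) = -11*m^5 + 2*m^4 - 4*m^3 - 15*m^2 - 5*m + 3
(2) = -1
(3) = -5.69*y^2 + 2.47*y - 2.18
(4) = -8*b^5 + 52*b^4 - 25*b^3 + 9*b^2 - 18*b
(5) = j^5 - 4*j^4 - 41*j^3 + 216*j^2 - 252*j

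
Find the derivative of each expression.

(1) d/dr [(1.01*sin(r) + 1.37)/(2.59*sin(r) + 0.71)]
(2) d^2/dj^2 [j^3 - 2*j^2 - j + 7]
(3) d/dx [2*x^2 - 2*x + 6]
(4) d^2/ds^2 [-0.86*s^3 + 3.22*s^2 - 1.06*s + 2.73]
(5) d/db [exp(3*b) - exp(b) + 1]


(1) = -2.8312*cos(r)/(2.59*sin(r) + 0.71)^2
(2) = 6*j - 4
(3) = 4*x - 2
(4) = 6.44 - 5.16*s
(5) = 3*exp(3*b) - exp(b)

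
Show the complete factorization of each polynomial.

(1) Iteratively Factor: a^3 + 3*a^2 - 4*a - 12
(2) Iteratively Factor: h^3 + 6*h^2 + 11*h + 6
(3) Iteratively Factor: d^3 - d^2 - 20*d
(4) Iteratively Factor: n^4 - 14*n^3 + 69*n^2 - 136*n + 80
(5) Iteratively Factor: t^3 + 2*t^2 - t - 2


(1) = (a - 2)*(a^2 + 5*a + 6) = (a - 2)*(a + 2)*(a + 3)
(2) = (h + 3)*(h^2 + 3*h + 2) = (h + 1)*(h + 3)*(h + 2)
(3) = (d + 4)*(d^2 - 5*d) = (d - 5)*(d + 4)*(d)
(4) = (n - 4)*(n^3 - 10*n^2 + 29*n - 20) = (n - 4)^2*(n^2 - 6*n + 5) = (n - 4)^2*(n - 1)*(n - 5)
(5) = (t + 1)*(t^2 + t - 2) = (t + 1)*(t + 2)*(t - 1)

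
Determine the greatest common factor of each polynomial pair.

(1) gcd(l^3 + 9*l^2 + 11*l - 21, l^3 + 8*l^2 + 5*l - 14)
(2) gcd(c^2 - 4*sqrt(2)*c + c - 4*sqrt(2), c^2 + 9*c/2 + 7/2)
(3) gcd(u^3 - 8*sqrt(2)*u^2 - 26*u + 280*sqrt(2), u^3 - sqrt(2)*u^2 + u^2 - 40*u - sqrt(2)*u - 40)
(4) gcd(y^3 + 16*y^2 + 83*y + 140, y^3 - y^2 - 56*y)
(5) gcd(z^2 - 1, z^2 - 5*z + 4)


(1) = gcd((l - 1)*(l + 3)*(l + 7), (l - 1)*(l + 2)*(l + 7)) = l^2 + 6*l - 7
(2) = gcd((c + 1)*(c - 4*sqrt(2)), (c + 1)*(c + 7/2)) = c + 1
(3) = gcd((u - 7*sqrt(2))*(u - 5*sqrt(2))*(u + 4*sqrt(2)), (u + 1)*(u - 5*sqrt(2))*(u + 4*sqrt(2))) = u^2 - sqrt(2)*u - 40
(4) = y + 7
(5) = z - 1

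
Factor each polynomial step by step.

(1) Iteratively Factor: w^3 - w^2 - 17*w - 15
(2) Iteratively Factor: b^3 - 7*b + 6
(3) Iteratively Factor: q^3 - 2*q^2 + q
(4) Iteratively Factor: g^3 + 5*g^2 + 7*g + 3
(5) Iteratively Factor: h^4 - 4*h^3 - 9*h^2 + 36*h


(1) = (w - 5)*(w^2 + 4*w + 3) = (w - 5)*(w + 1)*(w + 3)
(2) = (b - 1)*(b^2 + b - 6) = (b - 1)*(b + 3)*(b - 2)
(3) = (q - 1)*(q^2 - q) = q*(q - 1)*(q - 1)
(4) = (g + 1)*(g^2 + 4*g + 3) = (g + 1)*(g + 3)*(g + 1)
(5) = (h)*(h^3 - 4*h^2 - 9*h + 36) = h*(h - 3)*(h^2 - h - 12) = h*(h - 3)*(h + 3)*(h - 4)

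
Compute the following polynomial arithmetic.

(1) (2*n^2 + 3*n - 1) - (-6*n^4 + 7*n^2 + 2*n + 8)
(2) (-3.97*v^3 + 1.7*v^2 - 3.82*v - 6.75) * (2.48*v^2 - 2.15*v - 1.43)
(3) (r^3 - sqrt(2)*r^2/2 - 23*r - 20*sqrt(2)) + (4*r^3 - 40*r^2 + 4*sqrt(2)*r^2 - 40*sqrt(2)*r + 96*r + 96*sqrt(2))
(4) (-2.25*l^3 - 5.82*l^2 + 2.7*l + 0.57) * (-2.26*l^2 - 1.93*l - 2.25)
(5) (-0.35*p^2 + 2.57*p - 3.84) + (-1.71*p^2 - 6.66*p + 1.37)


(1) = 6*n^4 - 5*n^2 + n - 9
(2) = -9.8456*v^5 + 12.7515*v^4 - 7.4515*v^3 - 10.958*v^2 + 19.9751*v + 9.6525
(3) = 5*r^3 - 40*r^2 + 7*sqrt(2)*r^2/2 - 40*sqrt(2)*r + 73*r + 76*sqrt(2)
(4) = 5.085*l^5 + 17.4957*l^4 + 10.1931*l^3 + 6.5958*l^2 - 7.1751*l - 1.2825
(5) = -2.06*p^2 - 4.09*p - 2.47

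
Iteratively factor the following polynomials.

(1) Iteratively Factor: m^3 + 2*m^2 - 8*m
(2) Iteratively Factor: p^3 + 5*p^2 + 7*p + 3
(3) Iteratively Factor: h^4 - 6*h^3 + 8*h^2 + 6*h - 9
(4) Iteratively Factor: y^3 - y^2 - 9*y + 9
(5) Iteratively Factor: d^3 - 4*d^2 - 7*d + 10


(1) = (m - 2)*(m^2 + 4*m) = (m - 2)*(m + 4)*(m)
(2) = (p + 1)*(p^2 + 4*p + 3) = (p + 1)*(p + 3)*(p + 1)
(3) = (h - 1)*(h^3 - 5*h^2 + 3*h + 9) = (h - 1)*(h + 1)*(h^2 - 6*h + 9) = (h - 3)*(h - 1)*(h + 1)*(h - 3)
(4) = (y - 3)*(y^2 + 2*y - 3) = (y - 3)*(y - 1)*(y + 3)
(5) = (d - 5)*(d^2 + d - 2) = (d - 5)*(d + 2)*(d - 1)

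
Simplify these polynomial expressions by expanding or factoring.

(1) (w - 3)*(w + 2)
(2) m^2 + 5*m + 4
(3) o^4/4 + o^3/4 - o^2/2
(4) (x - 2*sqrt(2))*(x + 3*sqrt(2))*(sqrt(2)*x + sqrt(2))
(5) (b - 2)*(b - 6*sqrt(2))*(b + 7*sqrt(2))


(1) = w^2 - w - 6
(2) = (m + 1)*(m + 4)
(3) = o^2*(o/4 + 1/2)*(o - 1)
(4) = sqrt(2)*x^3 + sqrt(2)*x^2 + 2*x^2 - 12*sqrt(2)*x + 2*x - 12*sqrt(2)
(5) = b^3 - 2*b^2 + sqrt(2)*b^2 - 84*b - 2*sqrt(2)*b + 168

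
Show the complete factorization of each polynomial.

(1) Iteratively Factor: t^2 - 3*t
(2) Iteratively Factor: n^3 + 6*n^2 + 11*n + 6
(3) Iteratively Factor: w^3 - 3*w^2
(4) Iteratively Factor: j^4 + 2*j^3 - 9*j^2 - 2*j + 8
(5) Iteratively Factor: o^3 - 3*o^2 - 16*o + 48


(1) = (t)*(t - 3)
(2) = (n + 2)*(n^2 + 4*n + 3) = (n + 2)*(n + 3)*(n + 1)
(3) = (w)*(w^2 - 3*w) = w*(w - 3)*(w)
(4) = (j + 4)*(j^3 - 2*j^2 - j + 2) = (j - 1)*(j + 4)*(j^2 - j - 2) = (j - 1)*(j + 1)*(j + 4)*(j - 2)
(5) = (o + 4)*(o^2 - 7*o + 12) = (o - 3)*(o + 4)*(o - 4)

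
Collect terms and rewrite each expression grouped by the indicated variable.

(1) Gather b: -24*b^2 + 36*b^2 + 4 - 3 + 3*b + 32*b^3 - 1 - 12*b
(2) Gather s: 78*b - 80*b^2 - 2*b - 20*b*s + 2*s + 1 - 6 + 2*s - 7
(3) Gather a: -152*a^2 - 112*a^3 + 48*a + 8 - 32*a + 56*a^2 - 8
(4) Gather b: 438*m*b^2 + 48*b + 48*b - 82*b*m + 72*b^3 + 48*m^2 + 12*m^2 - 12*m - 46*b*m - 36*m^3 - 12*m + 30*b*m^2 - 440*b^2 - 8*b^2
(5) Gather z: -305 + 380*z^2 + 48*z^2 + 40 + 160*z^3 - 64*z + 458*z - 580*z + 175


(1) = 32*b^3 + 12*b^2 - 9*b
(2) = -80*b^2 + 76*b + s*(4 - 20*b) - 12
(3) = -112*a^3 - 96*a^2 + 16*a
(4) = 72*b^3 + b^2*(438*m - 448) + b*(30*m^2 - 128*m + 96) - 36*m^3 + 60*m^2 - 24*m
(5) = 160*z^3 + 428*z^2 - 186*z - 90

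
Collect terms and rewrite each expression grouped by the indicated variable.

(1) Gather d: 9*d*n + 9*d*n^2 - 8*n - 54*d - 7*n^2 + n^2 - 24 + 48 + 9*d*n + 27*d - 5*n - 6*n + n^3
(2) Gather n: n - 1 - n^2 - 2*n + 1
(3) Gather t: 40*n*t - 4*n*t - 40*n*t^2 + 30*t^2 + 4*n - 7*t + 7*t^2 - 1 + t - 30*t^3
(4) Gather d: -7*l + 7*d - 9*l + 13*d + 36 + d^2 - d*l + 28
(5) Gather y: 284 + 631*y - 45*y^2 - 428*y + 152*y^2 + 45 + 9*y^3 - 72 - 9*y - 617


(1) = d*(9*n^2 + 18*n - 27) + n^3 - 6*n^2 - 19*n + 24
(2) = -n^2 - n
(3) = 4*n - 30*t^3 + t^2*(37 - 40*n) + t*(36*n - 6) - 1
(4) = d^2 + d*(20 - l) - 16*l + 64
(5) = 9*y^3 + 107*y^2 + 194*y - 360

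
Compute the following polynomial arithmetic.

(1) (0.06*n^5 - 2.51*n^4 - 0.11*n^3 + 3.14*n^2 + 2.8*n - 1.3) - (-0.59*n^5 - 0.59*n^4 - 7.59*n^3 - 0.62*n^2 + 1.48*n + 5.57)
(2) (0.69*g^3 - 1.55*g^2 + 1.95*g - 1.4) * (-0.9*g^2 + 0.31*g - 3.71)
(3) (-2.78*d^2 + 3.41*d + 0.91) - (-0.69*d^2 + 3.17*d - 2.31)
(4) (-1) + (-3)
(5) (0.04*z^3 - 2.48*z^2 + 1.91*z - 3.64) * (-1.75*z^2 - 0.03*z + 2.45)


(1) = 0.65*n^5 - 1.92*n^4 + 7.48*n^3 + 3.76*n^2 + 1.32*n - 6.87
(2) = -0.621*g^5 + 1.6089*g^4 - 4.7954*g^3 + 7.615*g^2 - 7.6685*g + 5.194
(3) = -2.09*d^2 + 0.24*d + 3.22
(4) = -4
(5) = -0.07*z^5 + 4.3388*z^4 - 3.1701*z^3 + 0.2367*z^2 + 4.7887*z - 8.918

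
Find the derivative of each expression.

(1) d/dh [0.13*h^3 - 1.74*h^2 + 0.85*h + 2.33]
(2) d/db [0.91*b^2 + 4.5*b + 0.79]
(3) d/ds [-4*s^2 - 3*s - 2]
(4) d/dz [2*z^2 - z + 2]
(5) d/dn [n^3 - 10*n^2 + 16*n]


(1) = 0.39*h^2 - 3.48*h + 0.85
(2) = 1.82*b + 4.5
(3) = -8*s - 3
(4) = 4*z - 1
(5) = 3*n^2 - 20*n + 16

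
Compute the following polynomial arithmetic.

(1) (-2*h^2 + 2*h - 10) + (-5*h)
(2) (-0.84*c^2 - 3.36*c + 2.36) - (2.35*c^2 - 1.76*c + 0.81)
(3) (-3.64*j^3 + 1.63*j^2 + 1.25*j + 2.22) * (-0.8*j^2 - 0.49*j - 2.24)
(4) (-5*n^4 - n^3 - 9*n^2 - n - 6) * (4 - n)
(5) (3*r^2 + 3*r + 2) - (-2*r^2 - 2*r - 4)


(1) = -2*h^2 - 3*h - 10
(2) = -3.19*c^2 - 1.6*c + 1.55
(3) = 2.912*j^5 + 0.4796*j^4 + 6.3549*j^3 - 6.0397*j^2 - 3.8878*j - 4.9728
(4) = 5*n^5 - 19*n^4 + 5*n^3 - 35*n^2 + 2*n - 24
(5) = 5*r^2 + 5*r + 6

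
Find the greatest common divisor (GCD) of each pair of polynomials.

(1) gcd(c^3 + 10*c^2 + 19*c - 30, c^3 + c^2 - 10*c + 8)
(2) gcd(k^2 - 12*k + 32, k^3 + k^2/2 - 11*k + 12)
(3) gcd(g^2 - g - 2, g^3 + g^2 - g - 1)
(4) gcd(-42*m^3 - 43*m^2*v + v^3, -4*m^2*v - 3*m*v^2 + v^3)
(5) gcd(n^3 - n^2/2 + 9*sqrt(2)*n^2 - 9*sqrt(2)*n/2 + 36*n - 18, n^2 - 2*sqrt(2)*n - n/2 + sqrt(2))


(1) = gcd((c - 1)*(c + 5)*(c + 6), (c - 2)*(c - 1)*(c + 4)) = c - 1
(2) = 1
(3) = gcd((g - 2)*(g + 1), (g - 1)*(g + 1)^2) = g + 1
(4) = m + v
(5) = gcd((n - 1/2)*(n + 3*sqrt(2))*(n + 6*sqrt(2)), (n - 1/2)*(n - 2*sqrt(2))) = n - 1/2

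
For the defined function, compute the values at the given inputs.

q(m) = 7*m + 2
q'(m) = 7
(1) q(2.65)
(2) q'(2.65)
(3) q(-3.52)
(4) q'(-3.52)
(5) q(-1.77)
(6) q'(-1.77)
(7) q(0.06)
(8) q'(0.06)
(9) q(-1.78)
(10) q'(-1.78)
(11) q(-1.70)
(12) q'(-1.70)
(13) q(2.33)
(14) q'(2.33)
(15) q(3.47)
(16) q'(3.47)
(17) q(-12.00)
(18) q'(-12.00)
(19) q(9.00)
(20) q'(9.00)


(1) = 20.55
(2) = 7.00
(3) = -22.64
(4) = 7.00
(5) = -10.39
(6) = 7.00
(7) = 2.42
(8) = 7.00
(9) = -10.46
(10) = 7.00
(11) = -9.90
(12) = 7.00
(13) = 18.31
(14) = 7.00
(15) = 26.29
(16) = 7.00
(17) = -82.00
(18) = 7.00
(19) = 65.00
(20) = 7.00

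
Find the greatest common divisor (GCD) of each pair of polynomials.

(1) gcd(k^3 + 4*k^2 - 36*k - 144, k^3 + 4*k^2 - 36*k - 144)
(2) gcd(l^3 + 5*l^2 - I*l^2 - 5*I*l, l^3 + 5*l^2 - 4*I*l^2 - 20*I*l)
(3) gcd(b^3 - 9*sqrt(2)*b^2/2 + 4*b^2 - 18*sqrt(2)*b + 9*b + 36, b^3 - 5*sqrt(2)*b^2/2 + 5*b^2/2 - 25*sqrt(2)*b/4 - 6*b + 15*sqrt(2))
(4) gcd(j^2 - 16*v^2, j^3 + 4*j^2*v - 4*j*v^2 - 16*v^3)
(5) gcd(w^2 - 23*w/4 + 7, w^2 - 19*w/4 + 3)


(1) = gcd((k - 6)*(k + 4)*(k + 6), (k - 6)*(k + 4)*(k + 6)) = k^3 + 4*k^2 - 36*k - 144
(2) = l^2 + 5*l
(3) = b + 4
(4) = gcd((j - 4*v)*(j + 4*v), (j - 2*v)*(j + 2*v)*(j + 4*v)) = j + 4*v
(5) = gcd((w - 4)*(w - 7/4), (w - 4)*(w - 3/4)) = w - 4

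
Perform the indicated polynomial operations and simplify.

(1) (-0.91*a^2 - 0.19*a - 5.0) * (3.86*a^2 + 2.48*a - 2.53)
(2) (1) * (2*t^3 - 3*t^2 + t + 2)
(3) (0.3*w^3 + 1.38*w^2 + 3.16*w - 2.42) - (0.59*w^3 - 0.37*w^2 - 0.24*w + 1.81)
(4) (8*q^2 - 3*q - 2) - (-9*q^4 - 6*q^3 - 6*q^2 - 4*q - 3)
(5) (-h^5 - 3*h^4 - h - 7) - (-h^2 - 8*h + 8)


(1) = -3.5126*a^4 - 2.9902*a^3 - 17.4689*a^2 - 11.9193*a + 12.65
(2) = 2*t^3 - 3*t^2 + t + 2
(3) = -0.29*w^3 + 1.75*w^2 + 3.4*w - 4.23
(4) = 9*q^4 + 6*q^3 + 14*q^2 + q + 1
(5) = -h^5 - 3*h^4 + h^2 + 7*h - 15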